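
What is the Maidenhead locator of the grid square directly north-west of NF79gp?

NF79fq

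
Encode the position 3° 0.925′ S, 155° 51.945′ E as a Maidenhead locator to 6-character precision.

Shift to the Maidenhead origin (180°W, 90°S): lon 335.8657, lat 86.9846.
Field (20°×10°, letters A–R): 335.8657/20 → 16 → Q, 86.9846/10 → 8 → I; chars QI.
Square (2°×1°, digits 0–9): 15.8657/2 → 7, 6.9846/1 → 6; chars 76.
Subsquare (5′×2.5′, letters a–x): 1.8657/0.0833333 → 22 → w, 0.9846/0.0416667 → 23 → x; chars wx.

QI76wx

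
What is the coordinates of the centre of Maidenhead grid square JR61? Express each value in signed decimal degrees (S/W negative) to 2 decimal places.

81.50, 13.00

Field J=9, R=17: +9·20° lon, +17·10° lat → SW at lon 0°, lat 80°.
Square 6, 1: +6·2° lon, +1·1° lat → SW at lon 12°, lat 81°.
Cell spans 2° lon × 1° lat. Centre is SW corner plus half of each.
latitude 81.50, longitude 13.00.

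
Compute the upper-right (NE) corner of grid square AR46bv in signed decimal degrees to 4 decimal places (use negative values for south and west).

Field A=0, R=17: +0·20° lon, +17·10° lat → SW at lon -180°, lat 80°.
Square 4, 6: +4·2° lon, +6·1° lat → SW at lon -172°, lat 86°.
Subsquare b=1, v=21: +1·0.0833333° lon, +21·0.0416667° lat → SW at lon -171.917°, lat 86.875°.
Cell spans 0.0833333° lon × 0.0416667° lat. NE corner is SW corner plus one full cell.
latitude 86.9167, longitude -171.8333.

86.9167, -171.8333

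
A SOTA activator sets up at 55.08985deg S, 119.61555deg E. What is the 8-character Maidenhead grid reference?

OD94tv38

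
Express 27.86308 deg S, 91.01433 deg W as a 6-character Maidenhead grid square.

Add 180° to longitude and 90° to latitude: 88.9857, 62.1369.
Field (20°×10°, letters A–R): 88.9857/20 → 4 → E, 62.1369/10 → 6 → G; chars EG.
Square (2°×1°, digits 0–9): 8.9857/2 → 4, 2.1369/1 → 2; chars 42.
Subsquare (5′×2.5′, letters a–x): 0.9857/0.0833333 → 11 → l, 0.1369/0.0416667 → 3 → d; chars ld.

EG42ld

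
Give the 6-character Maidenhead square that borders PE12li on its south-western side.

PE12kh

Longitude subsquare l = 11; −1 → 10 = k.
Latitude subsquare i = 8; −1 → 7 = h.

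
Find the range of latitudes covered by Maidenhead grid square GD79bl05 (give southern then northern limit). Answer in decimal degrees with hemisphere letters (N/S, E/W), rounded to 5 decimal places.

50.52083° S, 50.51667° S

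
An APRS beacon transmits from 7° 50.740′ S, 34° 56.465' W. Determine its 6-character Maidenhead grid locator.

HI22md

Shift to the Maidenhead origin (180°W, 90°S): lon 145.0589, lat 82.1543.
Field: 145.0589/20 → 7 → H, 82.1543/10 → 8 → I; chars HI.
Square: 5.0589/2 → 2, 2.1543/1 → 2; chars 22.
Subsquare: 1.0589/0.0833333 → 12 → m, 0.1543/0.0416667 → 3 → d; chars md.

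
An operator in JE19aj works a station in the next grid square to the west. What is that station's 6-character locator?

JE09xj

Longitude subsquare a = 0; −1 → -1, wraps to 23 = x, carry into square.
Longitude square 1; −1 → 0.
The latitude characters are unchanged.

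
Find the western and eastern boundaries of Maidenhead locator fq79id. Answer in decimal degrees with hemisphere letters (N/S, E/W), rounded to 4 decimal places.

65.3333° W, 65.2500° W

Field F=5, Q=16: +5·20° lon, +16·10° lat → SW at lon -80°, lat 70°.
Square 7, 9: +7·2° lon, +9·1° lat → SW at lon -66°, lat 79°.
Subsquare i=8, d=3: +8·0.0833333° lon, +3·0.0416667° lat → SW at lon -65.3333°, lat 79.125°.
Cell spans 0.0833333° lon × 0.0416667° lat.
west 65.3333° W, east 65.2500° W.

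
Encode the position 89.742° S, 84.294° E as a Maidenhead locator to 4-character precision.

Add 180° to longitude and 90° to latitude: 264.29, 0.26.
Field: 264.29/20 → 13 → N, 0.26/10 → 0 → A; chars NA.
Square: 4.29/2 → 2, 0.26/1 → 0; chars 20.

NA20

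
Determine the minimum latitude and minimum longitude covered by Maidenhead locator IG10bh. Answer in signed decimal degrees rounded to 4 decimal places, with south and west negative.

-29.7083, -17.9167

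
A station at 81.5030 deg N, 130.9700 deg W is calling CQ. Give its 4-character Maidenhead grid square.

Offset from 180°W / 90°S: lon 49.03°, lat 171.50°.
Field (20°×10°, letters A–R): lon ⌊49.03/20⌋ = 2 → C; lat ⌊171.50/10⌋ = 17 → R.
Square (2°×1°, digits 0–9): lon ⌊9.03/2⌋ = 4; lat ⌊1.50/1⌋ = 1.

CR41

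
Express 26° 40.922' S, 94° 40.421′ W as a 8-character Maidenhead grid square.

EG23ph96

Shift to the Maidenhead origin (180°W, 90°S): lon 85.32632, lat 63.31797.
Field (20°×10°, letters A–R): 85.32632/20 → 4 → E, 63.31797/10 → 6 → G; chars EG.
Square (2°×1°, digits 0–9): 5.32632/2 → 2, 3.31797/1 → 3; chars 23.
Subsquare (5′×2.5′, letters a–x): 1.32632/0.0833333 → 15 → p, 0.31797/0.0416667 → 7 → h; chars ph.
Extended square (30″×15″, digits 0–9): 0.07632/0.00833333 → 9, 0.02630/0.00416667 → 6; chars 96.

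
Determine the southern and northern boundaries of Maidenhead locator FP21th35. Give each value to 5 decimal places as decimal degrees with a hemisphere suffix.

Field F=5, P=15: +5·20° lon, +15·10° lat → SW at lon -80°, lat 60°.
Square 2, 1: +2·2° lon, +1·1° lat → SW at lon -76°, lat 61°.
Subsquare t=19, h=7: +19·0.0833333° lon, +7·0.0416667° lat → SW at lon -74.4167°, lat 61.2917°.
Extended square 3, 5: +3·0.00833333° lon, +5·0.00416667° lat → SW at lon -74.3917°, lat 61.3125°.
Cell spans 0.00833333° lon × 0.00416667° lat.
south 61.31250° N, north 61.31667° N.

61.31250° N, 61.31667° N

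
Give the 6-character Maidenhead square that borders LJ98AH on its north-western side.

Longitude subsquare a = 0; −1 → -1, wraps to 23 = x, carry into square.
Longitude square 9; −1 → 8.
Latitude subsquare h = 7; +1 → 8 = i.

LJ88xi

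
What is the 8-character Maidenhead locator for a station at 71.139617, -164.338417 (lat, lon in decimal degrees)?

Offset from 180°W / 90°S: lon 15.66158°, lat 161.13962°.
Field: lon ⌊15.66158/20⌋ = 0 → A; lat ⌊161.13962/10⌋ = 16 → Q.
Square: lon ⌊15.66158/2⌋ = 7; lat ⌊1.13962/1⌋ = 1.
Subsquare: lon ⌊1.66158/0.0833333⌋ = 19 → t; lat ⌊0.13962/0.0416667⌋ = 3 → d.
Extended square: lon ⌊0.07825/0.00833333⌋ = 9; lat ⌊0.01462/0.00416667⌋ = 3.

AQ71td93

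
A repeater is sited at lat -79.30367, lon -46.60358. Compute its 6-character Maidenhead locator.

GB60qq

Shift to the Maidenhead origin (180°W, 90°S): lon 133.3964, lat 10.6963.
Field (20°×10°, letters A–R): lon ⌊133.3964/20⌋ = 6 → G; lat ⌊10.6963/10⌋ = 1 → B.
Square (2°×1°, digits 0–9): lon ⌊13.3964/2⌋ = 6; lat ⌊0.6963/1⌋ = 0.
Subsquare (5′×2.5′, letters a–x): lon ⌊1.3964/0.0833333⌋ = 16 → q; lat ⌊0.6963/0.0416667⌋ = 16 → q.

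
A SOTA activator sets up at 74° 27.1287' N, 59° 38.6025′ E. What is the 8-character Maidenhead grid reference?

LQ94tk78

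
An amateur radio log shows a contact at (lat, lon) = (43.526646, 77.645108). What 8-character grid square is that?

MN83tm76

Shift to the Maidenhead origin (180°W, 90°S): lon 257.64511, lat 133.52665.
Field (20°×10°, letters A–R): lon ⌊257.64511/20⌋ = 12 → M; lat ⌊133.52665/10⌋ = 13 → N.
Square (2°×1°, digits 0–9): lon ⌊17.64511/2⌋ = 8; lat ⌊3.52665/1⌋ = 3.
Subsquare (5′×2.5′, letters a–x): lon ⌊1.64511/0.0833333⌋ = 19 → t; lat ⌊0.52665/0.0416667⌋ = 12 → m.
Extended square (30″×15″, digits 0–9): lon ⌊0.06177/0.00833333⌋ = 7; lat ⌊0.02665/0.00416667⌋ = 6.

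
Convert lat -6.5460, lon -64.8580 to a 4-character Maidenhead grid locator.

FI73

Offset from 180°W / 90°S: lon 115.14°, lat 83.45°.
Field: 115.14/20 → 5 → F, 83.45/10 → 8 → I; chars FI.
Square: 15.14/2 → 7, 3.45/1 → 3; chars 73.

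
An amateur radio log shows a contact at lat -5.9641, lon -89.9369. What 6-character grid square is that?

Add 180° to longitude and 90° to latitude: 90.0631, 84.0359.
Field (20°×10°, letters A–R): 90.0631/20 → 4 → E, 84.0359/10 → 8 → I; chars EI.
Square (2°×1°, digits 0–9): 10.0631/2 → 5, 4.0359/1 → 4; chars 54.
Subsquare (5′×2.5′, letters a–x): 0.0631/0.0833333 → 0 → a, 0.0359/0.0416667 → 0 → a; chars aa.

EI54aa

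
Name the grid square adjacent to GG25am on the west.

GG15xm

Longitude subsquare a = 0; −1 → -1, wraps to 23 = x, carry into square.
Longitude square 2; −1 → 1.
The latitude characters are unchanged.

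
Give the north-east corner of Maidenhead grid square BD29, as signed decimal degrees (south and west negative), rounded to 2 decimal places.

-50.00, -154.00

Field B=1, D=3: +1·20° lon, +3·10° lat → SW at lon -160°, lat -60°.
Square 2, 9: +2·2° lon, +9·1° lat → SW at lon -156°, lat -51°.
Cell spans 2° lon × 1° lat. NE corner is SW corner plus one full cell.
latitude -50.00, longitude -154.00.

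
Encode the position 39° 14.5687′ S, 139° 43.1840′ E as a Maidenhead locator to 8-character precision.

PF90us61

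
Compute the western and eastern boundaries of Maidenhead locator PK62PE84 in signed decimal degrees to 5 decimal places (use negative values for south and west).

Field P=15, K=10: +15·20° lon, +10·10° lat → SW at lon 120°, lat 10°.
Square 6, 2: +6·2° lon, +2·1° lat → SW at lon 132°, lat 12°.
Subsquare p=15, e=4: +15·0.0833333° lon, +4·0.0416667° lat → SW at lon 133.25°, lat 12.1667°.
Extended square 8, 4: +8·0.00833333° lon, +4·0.00416667° lat → SW at lon 133.317°, lat 12.1833°.
Cell spans 0.00833333° lon × 0.00416667° lat.
west 133.31667, east 133.32500.

133.31667, 133.32500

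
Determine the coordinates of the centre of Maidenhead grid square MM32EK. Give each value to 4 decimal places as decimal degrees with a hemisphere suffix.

32.4375° N, 66.3750° E

Field M=12, M=12: +12·20° lon, +12·10° lat → SW at lon 60°, lat 30°.
Square 3, 2: +3·2° lon, +2·1° lat → SW at lon 66°, lat 32°.
Subsquare e=4, k=10: +4·0.0833333° lon, +10·0.0416667° lat → SW at lon 66.3333°, lat 32.4167°.
Cell spans 0.0833333° lon × 0.0416667° lat. Centre is SW corner plus half of each.
latitude 32.4375° N, longitude 66.3750° E.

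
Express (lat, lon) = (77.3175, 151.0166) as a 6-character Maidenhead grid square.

QQ57mh

Offset from 180°W / 90°S: lon 331.0166°, lat 167.3175°.
Field (20°×10°, letters A–R): lon ⌊331.0166/20⌋ = 16 → Q; lat ⌊167.3175/10⌋ = 16 → Q.
Square (2°×1°, digits 0–9): lon ⌊11.0166/2⌋ = 5; lat ⌊7.3175/1⌋ = 7.
Subsquare (5′×2.5′, letters a–x): lon ⌊1.0166/0.0833333⌋ = 12 → m; lat ⌊0.3175/0.0416667⌋ = 7 → h.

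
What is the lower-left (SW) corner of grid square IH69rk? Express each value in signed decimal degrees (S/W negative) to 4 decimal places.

-10.5833, -6.5833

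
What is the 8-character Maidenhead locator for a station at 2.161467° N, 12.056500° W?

Shift to the Maidenhead origin (180°W, 90°S): lon 167.94350, lat 92.16147.
Field (20°×10°, letters A–R): 167.94350/20 → 8 → I, 92.16147/10 → 9 → J; chars IJ.
Square (2°×1°, digits 0–9): 7.94350/2 → 3, 2.16147/1 → 2; chars 32.
Subsquare (5′×2.5′, letters a–x): 1.94350/0.0833333 → 23 → x, 0.16147/0.0416667 → 3 → d; chars xd.
Extended square (30″×15″, digits 0–9): 0.02683/0.00833333 → 3, 0.03647/0.00416667 → 8; chars 38.

IJ32xd38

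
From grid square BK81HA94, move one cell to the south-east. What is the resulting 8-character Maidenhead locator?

BK81ia03

Longitude extended square 9; +1 → 10, wraps to 0, carry into subsquare.
Longitude subsquare h = 7; +1 → 8 = i.
Latitude extended square 4; −1 → 3.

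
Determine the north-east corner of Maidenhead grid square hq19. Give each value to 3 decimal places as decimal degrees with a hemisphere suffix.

80.000° N, 36.000° W

Field H=7, Q=16: +7·20° lon, +16·10° lat → SW at lon -40°, lat 70°.
Square 1, 9: +1·2° lon, +9·1° lat → SW at lon -38°, lat 79°.
Cell spans 2° lon × 1° lat. NE corner is SW corner plus one full cell.
latitude 80.000° N, longitude 36.000° W.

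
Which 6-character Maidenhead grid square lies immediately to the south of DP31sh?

DP31sg

Latitude subsquare h = 7; −1 → 6 = g.
The longitude characters are unchanged.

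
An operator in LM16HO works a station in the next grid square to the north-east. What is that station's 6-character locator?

LM16ip

Longitude subsquare h = 7; +1 → 8 = i.
Latitude subsquare o = 14; +1 → 15 = p.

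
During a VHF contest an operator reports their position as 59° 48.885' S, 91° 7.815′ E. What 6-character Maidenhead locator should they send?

ND50ne

Add 180° to longitude and 90° to latitude: 271.1302, 30.1853.
Field: 271.1302/20 → 13 → N, 30.1853/10 → 3 → D; chars ND.
Square: 11.1302/2 → 5, 0.1853/1 → 0; chars 50.
Subsquare: 1.1302/0.0833333 → 13 → n, 0.1853/0.0416667 → 4 → e; chars ne.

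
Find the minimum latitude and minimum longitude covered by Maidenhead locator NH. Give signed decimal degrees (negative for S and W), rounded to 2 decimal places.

-20.00, 80.00

Field N=13, H=7: +13·20° lon, +7·10° lat → SW at lon 80°, lat -20°.
latitude -20.00, longitude 80.00.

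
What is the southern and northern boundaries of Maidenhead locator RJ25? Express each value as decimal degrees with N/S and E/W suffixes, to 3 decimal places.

Field R=17, J=9: +17·20° lon, +9·10° lat → SW at lon 160°, lat 0°.
Square 2, 5: +2·2° lon, +5·1° lat → SW at lon 164°, lat 5°.
Cell spans 2° lon × 1° lat.
south 5.000° N, north 6.000° N.

5.000° N, 6.000° N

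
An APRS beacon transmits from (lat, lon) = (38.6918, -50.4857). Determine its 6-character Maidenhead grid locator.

Offset from 180°W / 90°S: lon 129.5143°, lat 128.6918°.
Field: lon ⌊129.5143/20⌋ = 6 → G; lat ⌊128.6918/10⌋ = 12 → M.
Square: lon ⌊9.5143/2⌋ = 4; lat ⌊8.6918/1⌋ = 8.
Subsquare: lon ⌊1.5143/0.0833333⌋ = 18 → s; lat ⌊0.6918/0.0416667⌋ = 16 → q.

GM48sq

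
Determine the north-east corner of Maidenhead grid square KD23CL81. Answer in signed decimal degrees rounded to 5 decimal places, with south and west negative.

-56.53333, 24.24167

Field K=10, D=3: +10·20° lon, +3·10° lat → SW at lon 20°, lat -60°.
Square 2, 3: +2·2° lon, +3·1° lat → SW at lon 24°, lat -57°.
Subsquare c=2, l=11: +2·0.0833333° lon, +11·0.0416667° lat → SW at lon 24.1667°, lat -56.5417°.
Extended square 8, 1: +8·0.00833333° lon, +1·0.00416667° lat → SW at lon 24.2333°, lat -56.5375°.
Cell spans 0.00833333° lon × 0.00416667° lat. NE corner is SW corner plus one full cell.
latitude -56.53333, longitude 24.24167.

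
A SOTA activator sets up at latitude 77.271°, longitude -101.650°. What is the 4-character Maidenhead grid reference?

DQ97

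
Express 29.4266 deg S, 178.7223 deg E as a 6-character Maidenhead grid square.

RG90in

Offset from 180°W / 90°S: lon 358.7223°, lat 60.5734°.
Field (20°×10°, letters A–R): 358.7223/20 → 17 → R, 60.5734/10 → 6 → G; chars RG.
Square (2°×1°, digits 0–9): 18.7223/2 → 9, 0.5734/1 → 0; chars 90.
Subsquare (5′×2.5′, letters a–x): 0.7223/0.0833333 → 8 → i, 0.5734/0.0416667 → 13 → n; chars in.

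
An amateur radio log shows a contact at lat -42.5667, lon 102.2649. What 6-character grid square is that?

OE17dk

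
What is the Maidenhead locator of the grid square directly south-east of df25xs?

DF35ar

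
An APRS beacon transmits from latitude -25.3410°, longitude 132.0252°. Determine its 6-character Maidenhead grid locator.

PG64ap

Add 180° to longitude and 90° to latitude: 312.0252, 64.6590.
Field: 312.0252/20 → 15 → P, 64.6590/10 → 6 → G; chars PG.
Square: 12.0252/2 → 6, 4.6590/1 → 4; chars 64.
Subsquare: 0.0252/0.0833333 → 0 → a, 0.6590/0.0416667 → 15 → p; chars ap.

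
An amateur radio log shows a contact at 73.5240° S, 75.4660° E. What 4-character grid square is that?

Offset from 180°W / 90°S: lon 255.47°, lat 16.48°.
Field (20°×10°, letters A–R): lon ⌊255.47/20⌋ = 12 → M; lat ⌊16.48/10⌋ = 1 → B.
Square (2°×1°, digits 0–9): lon ⌊15.47/2⌋ = 7; lat ⌊6.48/1⌋ = 6.

MB76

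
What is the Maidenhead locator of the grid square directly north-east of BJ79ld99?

BJ79me00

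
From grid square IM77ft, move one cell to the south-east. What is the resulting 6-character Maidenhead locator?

Longitude subsquare f = 5; +1 → 6 = g.
Latitude subsquare t = 19; −1 → 18 = s.

IM77gs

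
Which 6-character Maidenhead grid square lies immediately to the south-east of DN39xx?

DN49aw

Longitude subsquare x = 23; +1 → 24, wraps to 0 = a, carry into square.
Longitude square 3; +1 → 4.
Latitude subsquare x = 23; −1 → 22 = w.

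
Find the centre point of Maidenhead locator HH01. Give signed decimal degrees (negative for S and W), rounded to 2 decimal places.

-18.50, -39.00

Field H=7, H=7: +7·20° lon, +7·10° lat → SW at lon -40°, lat -20°.
Square 0, 1: +0·2° lon, +1·1° lat → SW at lon -40°, lat -19°.
Cell spans 2° lon × 1° lat. Centre is SW corner plus half of each.
latitude -18.50, longitude -39.00.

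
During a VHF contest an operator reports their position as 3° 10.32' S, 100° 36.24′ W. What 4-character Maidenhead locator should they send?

DI96

Add 180° to longitude and 90° to latitude: 79.40, 86.83.
Field (20°×10°, letters A–R): 79.40/20 → 3 → D, 86.83/10 → 8 → I; chars DI.
Square (2°×1°, digits 0–9): 19.40/2 → 9, 6.83/1 → 6; chars 96.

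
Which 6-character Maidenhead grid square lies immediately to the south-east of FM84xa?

Longitude subsquare x = 23; +1 → 24, wraps to 0 = a, carry into square.
Longitude square 8; +1 → 9.
Latitude subsquare a = 0; −1 → -1, wraps to 23 = x, carry into square.
Latitude square 4; −1 → 3.

FM93ax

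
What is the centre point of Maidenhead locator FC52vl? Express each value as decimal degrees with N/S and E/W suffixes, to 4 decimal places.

Field F=5, C=2: +5·20° lon, +2·10° lat → SW at lon -80°, lat -70°.
Square 5, 2: +5·2° lon, +2·1° lat → SW at lon -70°, lat -68°.
Subsquare v=21, l=11: +21·0.0833333° lon, +11·0.0416667° lat → SW at lon -68.25°, lat -67.5417°.
Cell spans 0.0833333° lon × 0.0416667° lat. Centre is SW corner plus half of each.
latitude 67.5208° S, longitude 68.2083° W.

67.5208° S, 68.2083° W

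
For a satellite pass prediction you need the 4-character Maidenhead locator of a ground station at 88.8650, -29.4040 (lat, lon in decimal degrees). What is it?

HR58

Shift to the Maidenhead origin (180°W, 90°S): lon 150.60, lat 178.87.
Field: 150.60/20 → 7 → H, 178.87/10 → 17 → R; chars HR.
Square: 10.60/2 → 5, 8.87/1 → 8; chars 58.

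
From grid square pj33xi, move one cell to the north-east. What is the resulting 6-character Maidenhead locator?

PJ43aj

Longitude subsquare x = 23; +1 → 24, wraps to 0 = a, carry into square.
Longitude square 3; +1 → 4.
Latitude subsquare i = 8; +1 → 9 = j.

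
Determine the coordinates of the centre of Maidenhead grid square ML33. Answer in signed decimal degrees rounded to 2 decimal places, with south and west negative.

Field M=12, L=11: +12·20° lon, +11·10° lat → SW at lon 60°, lat 20°.
Square 3, 3: +3·2° lon, +3·1° lat → SW at lon 66°, lat 23°.
Cell spans 2° lon × 1° lat. Centre is SW corner plus half of each.
latitude 23.50, longitude 67.00.

23.50, 67.00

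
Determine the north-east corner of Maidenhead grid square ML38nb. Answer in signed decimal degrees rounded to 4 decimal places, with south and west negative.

28.0833, 67.1667

Field M=12, L=11: +12·20° lon, +11·10° lat → SW at lon 60°, lat 20°.
Square 3, 8: +3·2° lon, +8·1° lat → SW at lon 66°, lat 28°.
Subsquare n=13, b=1: +13·0.0833333° lon, +1·0.0416667° lat → SW at lon 67.0833°, lat 28.0417°.
Cell spans 0.0833333° lon × 0.0416667° lat. NE corner is SW corner plus one full cell.
latitude 28.0833, longitude 67.1667.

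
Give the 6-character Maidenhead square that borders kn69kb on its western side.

KN69jb

Longitude subsquare k = 10; −1 → 9 = j.
The latitude characters are unchanged.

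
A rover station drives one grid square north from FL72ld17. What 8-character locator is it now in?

Latitude extended square 7; +1 → 8.
The longitude characters are unchanged.

FL72ld18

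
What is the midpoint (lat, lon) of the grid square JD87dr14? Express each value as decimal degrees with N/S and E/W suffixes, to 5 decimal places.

Field J=9, D=3: +9·20° lon, +3·10° lat → SW at lon 0°, lat -60°.
Square 8, 7: +8·2° lon, +7·1° lat → SW at lon 16°, lat -53°.
Subsquare d=3, r=17: +3·0.0833333° lon, +17·0.0416667° lat → SW at lon 16.25°, lat -52.2917°.
Extended square 1, 4: +1·0.00833333° lon, +4·0.00416667° lat → SW at lon 16.2583°, lat -52.275°.
Cell spans 0.00833333° lon × 0.00416667° lat. Centre is SW corner plus half of each.
latitude 52.27292° S, longitude 16.26250° E.

52.27292° S, 16.26250° E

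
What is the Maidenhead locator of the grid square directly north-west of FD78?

FD69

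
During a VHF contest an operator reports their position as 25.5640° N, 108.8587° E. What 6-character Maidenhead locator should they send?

OL45kn

Add 180° to longitude and 90° to latitude: 288.8587, 115.5640.
Field (20°×10°, letters A–R): lon ⌊288.8587/20⌋ = 14 → O; lat ⌊115.5640/10⌋ = 11 → L.
Square (2°×1°, digits 0–9): lon ⌊8.8587/2⌋ = 4; lat ⌊5.5640/1⌋ = 5.
Subsquare (5′×2.5′, letters a–x): lon ⌊0.8587/0.0833333⌋ = 10 → k; lat ⌊0.5640/0.0416667⌋ = 13 → n.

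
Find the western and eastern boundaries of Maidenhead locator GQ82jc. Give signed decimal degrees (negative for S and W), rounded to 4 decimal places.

-43.2500, -43.1667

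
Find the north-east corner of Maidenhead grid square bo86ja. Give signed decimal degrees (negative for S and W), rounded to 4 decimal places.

56.0417, -143.1667

Field B=1, O=14: +1·20° lon, +14·10° lat → SW at lon -160°, lat 50°.
Square 8, 6: +8·2° lon, +6·1° lat → SW at lon -144°, lat 56°.
Subsquare j=9, a=0: +9·0.0833333° lon, +0·0.0416667° lat → SW at lon -143.25°, lat 56°.
Cell spans 0.0833333° lon × 0.0416667° lat. NE corner is SW corner plus one full cell.
latitude 56.0417, longitude -143.1667.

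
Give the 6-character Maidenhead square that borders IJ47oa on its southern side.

IJ46ox

Latitude subsquare a = 0; −1 → -1, wraps to 23 = x, carry into square.
Latitude square 7; −1 → 6.
The longitude characters are unchanged.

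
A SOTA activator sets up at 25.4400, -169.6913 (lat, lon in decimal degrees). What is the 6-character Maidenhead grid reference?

AL55dk

Shift to the Maidenhead origin (180°W, 90°S): lon 10.3087, lat 115.4400.
Field: 10.3087/20 → 0 → A, 115.4400/10 → 11 → L; chars AL.
Square: 10.3087/2 → 5, 5.4400/1 → 5; chars 55.
Subsquare: 0.3087/0.0833333 → 3 → d, 0.4400/0.0416667 → 10 → k; chars dk.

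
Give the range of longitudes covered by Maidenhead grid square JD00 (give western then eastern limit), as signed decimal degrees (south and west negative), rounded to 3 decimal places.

Field J=9, D=3: +9·20° lon, +3·10° lat → SW at lon 0°, lat -60°.
Square 0, 0: +0·2° lon, +0·1° lat → SW at lon 0°, lat -60°.
Cell spans 2° lon × 1° lat.
west 0.000, east 2.000.

0.000, 2.000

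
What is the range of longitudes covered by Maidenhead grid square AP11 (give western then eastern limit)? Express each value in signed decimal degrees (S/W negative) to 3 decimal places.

Field A=0, P=15: +0·20° lon, +15·10° lat → SW at lon -180°, lat 60°.
Square 1, 1: +1·2° lon, +1·1° lat → SW at lon -178°, lat 61°.
Cell spans 2° lon × 1° lat.
west -178.000, east -176.000.

-178.000, -176.000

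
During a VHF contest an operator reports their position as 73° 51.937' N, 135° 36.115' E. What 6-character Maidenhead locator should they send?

Shift to the Maidenhead origin (180°W, 90°S): lon 315.6019, lat 163.8656.
Field: lon ⌊315.6019/20⌋ = 15 → P; lat ⌊163.8656/10⌋ = 16 → Q.
Square: lon ⌊15.6019/2⌋ = 7; lat ⌊3.8656/1⌋ = 3.
Subsquare: lon ⌊1.6019/0.0833333⌋ = 19 → t; lat ⌊0.8656/0.0416667⌋ = 20 → u.

PQ73tu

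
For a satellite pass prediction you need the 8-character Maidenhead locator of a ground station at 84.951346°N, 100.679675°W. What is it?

DR94pw88

Shift to the Maidenhead origin (180°W, 90°S): lon 79.32032, lat 174.95135.
Field: lon ⌊79.32032/20⌋ = 3 → D; lat ⌊174.95135/10⌋ = 17 → R.
Square: lon ⌊19.32032/2⌋ = 9; lat ⌊4.95135/1⌋ = 4.
Subsquare: lon ⌊1.32032/0.0833333⌋ = 15 → p; lat ⌊0.95135/0.0416667⌋ = 22 → w.
Extended square: lon ⌊0.07032/0.00833333⌋ = 8; lat ⌊0.03468/0.00416667⌋ = 8.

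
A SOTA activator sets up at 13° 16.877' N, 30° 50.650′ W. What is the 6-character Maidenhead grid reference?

HK43ng

Add 180° to longitude and 90° to latitude: 149.1558, 103.2813.
Field (20°×10°, letters A–R): lon ⌊149.1558/20⌋ = 7 → H; lat ⌊103.2813/10⌋ = 10 → K.
Square (2°×1°, digits 0–9): lon ⌊9.1558/2⌋ = 4; lat ⌊3.2813/1⌋ = 3.
Subsquare (5′×2.5′, letters a–x): lon ⌊1.1558/0.0833333⌋ = 13 → n; lat ⌊0.2813/0.0416667⌋ = 6 → g.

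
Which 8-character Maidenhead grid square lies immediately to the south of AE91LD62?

Latitude extended square 2; −1 → 1.
The longitude characters are unchanged.

AE91ld61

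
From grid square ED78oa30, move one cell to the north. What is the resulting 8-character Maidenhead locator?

ED78oa31

Latitude extended square 0; +1 → 1.
The longitude characters are unchanged.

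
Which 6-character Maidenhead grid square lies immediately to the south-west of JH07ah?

IH97xg

Longitude subsquare a = 0; −1 → -1, wraps to 23 = x, carry into square.
Longitude square 0; −1 → -1, wraps to 9, carry into field.
Longitude field J = 9; −1 → 8 = I.
Latitude subsquare h = 7; −1 → 6 = g.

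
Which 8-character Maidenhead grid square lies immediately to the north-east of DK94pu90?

Longitude extended square 9; +1 → 10, wraps to 0, carry into subsquare.
Longitude subsquare p = 15; +1 → 16 = q.
Latitude extended square 0; +1 → 1.

DK94qu01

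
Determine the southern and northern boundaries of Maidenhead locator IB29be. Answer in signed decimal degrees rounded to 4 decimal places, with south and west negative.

Field I=8, B=1: +8·20° lon, +1·10° lat → SW at lon -20°, lat -80°.
Square 2, 9: +2·2° lon, +9·1° lat → SW at lon -16°, lat -71°.
Subsquare b=1, e=4: +1·0.0833333° lon, +4·0.0416667° lat → SW at lon -15.9167°, lat -70.8333°.
Cell spans 0.0833333° lon × 0.0416667° lat.
south -70.8333, north -70.7917.

-70.8333, -70.7917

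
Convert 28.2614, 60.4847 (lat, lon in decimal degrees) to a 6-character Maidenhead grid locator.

ML08fg

Offset from 180°W / 90°S: lon 240.4847°, lat 118.2614°.
Field: lon ⌊240.4847/20⌋ = 12 → M; lat ⌊118.2614/10⌋ = 11 → L.
Square: lon ⌊0.4847/2⌋ = 0; lat ⌊8.2614/1⌋ = 8.
Subsquare: lon ⌊0.4847/0.0833333⌋ = 5 → f; lat ⌊0.2614/0.0416667⌋ = 6 → g.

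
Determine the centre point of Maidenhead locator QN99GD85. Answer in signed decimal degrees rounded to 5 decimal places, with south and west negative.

Field Q=16, N=13: +16·20° lon, +13·10° lat → SW at lon 140°, lat 40°.
Square 9, 9: +9·2° lon, +9·1° lat → SW at lon 158°, lat 49°.
Subsquare g=6, d=3: +6·0.0833333° lon, +3·0.0416667° lat → SW at lon 158.5°, lat 49.125°.
Extended square 8, 5: +8·0.00833333° lon, +5·0.00416667° lat → SW at lon 158.567°, lat 49.1458°.
Cell spans 0.00833333° lon × 0.00416667° lat. Centre is SW corner plus half of each.
latitude 49.14792, longitude 158.57083.

49.14792, 158.57083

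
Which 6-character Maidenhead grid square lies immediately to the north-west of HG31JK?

Longitude subsquare j = 9; −1 → 8 = i.
Latitude subsquare k = 10; +1 → 11 = l.

HG31il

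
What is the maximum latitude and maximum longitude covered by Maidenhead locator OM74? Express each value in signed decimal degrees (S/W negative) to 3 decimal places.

35.000, 116.000

Field O=14, M=12: +14·20° lon, +12·10° lat → SW at lon 100°, lat 30°.
Square 7, 4: +7·2° lon, +4·1° lat → SW at lon 114°, lat 34°.
Cell spans 2° lon × 1° lat. NE corner is SW corner plus one full cell.
latitude 35.000, longitude 116.000.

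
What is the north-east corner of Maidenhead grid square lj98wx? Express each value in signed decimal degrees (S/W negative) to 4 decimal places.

9.0000, 59.9167

Field L=11, J=9: +11·20° lon, +9·10° lat → SW at lon 40°, lat 0°.
Square 9, 8: +9·2° lon, +8·1° lat → SW at lon 58°, lat 8°.
Subsquare w=22, x=23: +22·0.0833333° lon, +23·0.0416667° lat → SW at lon 59.8333°, lat 8.95833°.
Cell spans 0.0833333° lon × 0.0416667° lat. NE corner is SW corner plus one full cell.
latitude 9.0000, longitude 59.9167.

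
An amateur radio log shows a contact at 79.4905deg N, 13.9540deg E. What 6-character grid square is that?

JQ69xl

Add 180° to longitude and 90° to latitude: 193.9540, 169.4905.
Field (20°×10°, letters A–R): lon ⌊193.9540/20⌋ = 9 → J; lat ⌊169.4905/10⌋ = 16 → Q.
Square (2°×1°, digits 0–9): lon ⌊13.9540/2⌋ = 6; lat ⌊9.4905/1⌋ = 9.
Subsquare (5′×2.5′, letters a–x): lon ⌊1.9540/0.0833333⌋ = 23 → x; lat ⌊0.4905/0.0416667⌋ = 11 → l.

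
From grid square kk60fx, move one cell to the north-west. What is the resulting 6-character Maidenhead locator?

KK61ea

Longitude subsquare f = 5; −1 → 4 = e.
Latitude subsquare x = 23; +1 → 24, wraps to 0 = a, carry into square.
Latitude square 0; +1 → 1.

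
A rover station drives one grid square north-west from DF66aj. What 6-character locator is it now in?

DF56xk

Longitude subsquare a = 0; −1 → -1, wraps to 23 = x, carry into square.
Longitude square 6; −1 → 5.
Latitude subsquare j = 9; +1 → 10 = k.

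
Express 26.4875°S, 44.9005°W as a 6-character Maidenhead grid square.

GG73nm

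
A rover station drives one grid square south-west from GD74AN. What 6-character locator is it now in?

GD64xm

Longitude subsquare a = 0; −1 → -1, wraps to 23 = x, carry into square.
Longitude square 7; −1 → 6.
Latitude subsquare n = 13; −1 → 12 = m.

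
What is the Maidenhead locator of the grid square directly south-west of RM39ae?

RM29xd

Longitude subsquare a = 0; −1 → -1, wraps to 23 = x, carry into square.
Longitude square 3; −1 → 2.
Latitude subsquare e = 4; −1 → 3 = d.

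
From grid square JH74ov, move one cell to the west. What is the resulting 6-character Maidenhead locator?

Longitude subsquare o = 14; −1 → 13 = n.
The latitude characters are unchanged.

JH74nv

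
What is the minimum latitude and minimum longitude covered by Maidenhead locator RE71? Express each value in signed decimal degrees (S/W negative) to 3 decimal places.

-49.000, 174.000

Field R=17, E=4: +17·20° lon, +4·10° lat → SW at lon 160°, lat -50°.
Square 7, 1: +7·2° lon, +1·1° lat → SW at lon 174°, lat -49°.
latitude -49.000, longitude 174.000.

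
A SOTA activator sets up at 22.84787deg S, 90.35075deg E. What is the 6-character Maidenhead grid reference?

NG57ed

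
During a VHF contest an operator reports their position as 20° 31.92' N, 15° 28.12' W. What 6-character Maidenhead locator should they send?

Add 180° to longitude and 90° to latitude: 164.5313, 110.5320.
Field (20°×10°, letters A–R): lon ⌊164.5313/20⌋ = 8 → I; lat ⌊110.5320/10⌋ = 11 → L.
Square (2°×1°, digits 0–9): lon ⌊4.5313/2⌋ = 2; lat ⌊0.5320/1⌋ = 0.
Subsquare (5′×2.5′, letters a–x): lon ⌊0.5313/0.0833333⌋ = 6 → g; lat ⌊0.5320/0.0416667⌋ = 12 → m.

IL20gm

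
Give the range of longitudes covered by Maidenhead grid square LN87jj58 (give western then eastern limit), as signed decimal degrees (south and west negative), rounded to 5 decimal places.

Field L=11, N=13: +11·20° lon, +13·10° lat → SW at lon 40°, lat 40°.
Square 8, 7: +8·2° lon, +7·1° lat → SW at lon 56°, lat 47°.
Subsquare j=9, j=9: +9·0.0833333° lon, +9·0.0416667° lat → SW at lon 56.75°, lat 47.375°.
Extended square 5, 8: +5·0.00833333° lon, +8·0.00416667° lat → SW at lon 56.7917°, lat 47.4083°.
Cell spans 0.00833333° lon × 0.00416667° lat.
west 56.79167, east 56.80000.

56.79167, 56.80000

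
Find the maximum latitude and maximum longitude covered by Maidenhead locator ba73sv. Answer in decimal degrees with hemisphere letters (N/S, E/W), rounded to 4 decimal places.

Field B=1, A=0: +1·20° lon, +0·10° lat → SW at lon -160°, lat -90°.
Square 7, 3: +7·2° lon, +3·1° lat → SW at lon -146°, lat -87°.
Subsquare s=18, v=21: +18·0.0833333° lon, +21·0.0416667° lat → SW at lon -144.5°, lat -86.125°.
Cell spans 0.0833333° lon × 0.0416667° lat. NE corner is SW corner plus one full cell.
latitude 86.0833° S, longitude 144.4167° W.

86.0833° S, 144.4167° W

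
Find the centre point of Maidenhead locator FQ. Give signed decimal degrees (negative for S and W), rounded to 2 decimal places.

75.00, -70.00

Field F=5, Q=16: +5·20° lon, +16·10° lat → SW at lon -80°, lat 70°.
Cell spans 20° lon × 10° lat. Centre is SW corner plus half of each.
latitude 75.00, longitude -70.00.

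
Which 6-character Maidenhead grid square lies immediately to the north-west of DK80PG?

DK80oh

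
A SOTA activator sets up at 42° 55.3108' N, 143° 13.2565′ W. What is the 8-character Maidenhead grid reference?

Add 180° to longitude and 90° to latitude: 36.77906, 132.92185.
Field: 36.77906/20 → 1 → B, 132.92185/10 → 13 → N; chars BN.
Square: 16.77906/2 → 8, 2.92185/1 → 2; chars 82.
Subsquare: 0.77906/0.0833333 → 9 → j, 0.92185/0.0416667 → 22 → w; chars jw.
Extended square: 0.02906/0.00833333 → 3, 0.00518/0.00416667 → 1; chars 31.

BN82jw31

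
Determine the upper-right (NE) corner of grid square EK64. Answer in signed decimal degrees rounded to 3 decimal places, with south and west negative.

Field E=4, K=10: +4·20° lon, +10·10° lat → SW at lon -100°, lat 10°.
Square 6, 4: +6·2° lon, +4·1° lat → SW at lon -88°, lat 14°.
Cell spans 2° lon × 1° lat. NE corner is SW corner plus one full cell.
latitude 15.000, longitude -86.000.

15.000, -86.000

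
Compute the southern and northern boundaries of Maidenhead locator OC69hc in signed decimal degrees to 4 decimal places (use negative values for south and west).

-60.9167, -60.8750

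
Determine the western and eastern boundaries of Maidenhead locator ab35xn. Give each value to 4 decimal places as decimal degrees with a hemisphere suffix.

Field A=0, B=1: +0·20° lon, +1·10° lat → SW at lon -180°, lat -80°.
Square 3, 5: +3·2° lon, +5·1° lat → SW at lon -174°, lat -75°.
Subsquare x=23, n=13: +23·0.0833333° lon, +13·0.0416667° lat → SW at lon -172.083°, lat -74.4583°.
Cell spans 0.0833333° lon × 0.0416667° lat.
west 172.0833° W, east 172.0000° W.

172.0833° W, 172.0000° W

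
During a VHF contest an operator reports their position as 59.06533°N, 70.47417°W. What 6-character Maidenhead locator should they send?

Offset from 180°W / 90°S: lon 109.5258°, lat 149.0653°.
Field (20°×10°, letters A–R): 109.5258/20 → 5 → F, 149.0653/10 → 14 → O; chars FO.
Square (2°×1°, digits 0–9): 9.5258/2 → 4, 9.0653/1 → 9; chars 49.
Subsquare (5′×2.5′, letters a–x): 1.5258/0.0833333 → 18 → s, 0.0653/0.0416667 → 1 → b; chars sb.

FO49sb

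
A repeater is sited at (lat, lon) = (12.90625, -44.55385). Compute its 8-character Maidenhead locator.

Offset from 180°W / 90°S: lon 135.44615°, lat 102.90625°.
Field: 135.44615/20 → 6 → G, 102.90625/10 → 10 → K; chars GK.
Square: 15.44615/2 → 7, 2.90625/1 → 2; chars 72.
Subsquare: 1.44615/0.0833333 → 17 → r, 0.90625/0.0416667 → 21 → v; chars rv.
Extended square: 0.02948/0.00833333 → 3, 0.03125/0.00416667 → 7; chars 37.

GK72rv37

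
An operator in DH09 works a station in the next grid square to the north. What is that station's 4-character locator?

DI00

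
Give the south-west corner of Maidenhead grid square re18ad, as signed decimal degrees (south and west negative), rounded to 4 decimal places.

-41.8750, 162.0000

Field R=17, E=4: +17·20° lon, +4·10° lat → SW at lon 160°, lat -50°.
Square 1, 8: +1·2° lon, +8·1° lat → SW at lon 162°, lat -42°.
Subsquare a=0, d=3: +0·0.0833333° lon, +3·0.0416667° lat → SW at lon 162°, lat -41.875°.
latitude -41.8750, longitude 162.0000.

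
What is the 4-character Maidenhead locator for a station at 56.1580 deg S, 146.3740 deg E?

Offset from 180°W / 90°S: lon 326.37°, lat 33.84°.
Field (20°×10°, letters A–R): 326.37/20 → 16 → Q, 33.84/10 → 3 → D; chars QD.
Square (2°×1°, digits 0–9): 6.37/2 → 3, 3.84/1 → 3; chars 33.

QD33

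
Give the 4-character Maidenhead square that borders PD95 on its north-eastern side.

Longitude square 9; +1 → 10, wraps to 0, carry into field.
Longitude field P = 15; +1 → 16 = Q.
Latitude square 5; +1 → 6.

QD06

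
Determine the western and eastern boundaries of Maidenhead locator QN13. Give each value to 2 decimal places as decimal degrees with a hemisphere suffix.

142.00° E, 144.00° E

Field Q=16, N=13: +16·20° lon, +13·10° lat → SW at lon 140°, lat 40°.
Square 1, 3: +1·2° lon, +3·1° lat → SW at lon 142°, lat 43°.
Cell spans 2° lon × 1° lat.
west 142.00° E, east 144.00° E.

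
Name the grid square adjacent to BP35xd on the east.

Longitude subsquare x = 23; +1 → 24, wraps to 0 = a, carry into square.
Longitude square 3; +1 → 4.
The latitude characters are unchanged.

BP45ad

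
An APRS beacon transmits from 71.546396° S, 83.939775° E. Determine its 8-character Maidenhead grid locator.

Add 180° to longitude and 90° to latitude: 263.93977, 18.45360.
Field (20°×10°, letters A–R): lon ⌊263.93977/20⌋ = 13 → N; lat ⌊18.45360/10⌋ = 1 → B.
Square (2°×1°, digits 0–9): lon ⌊3.93977/2⌋ = 1; lat ⌊8.45360/1⌋ = 8.
Subsquare (5′×2.5′, letters a–x): lon ⌊1.93977/0.0833333⌋ = 23 → x; lat ⌊0.45360/0.0416667⌋ = 10 → k.
Extended square (30″×15″, digits 0–9): lon ⌊0.02311/0.00833333⌋ = 2; lat ⌊0.03694/0.00416667⌋ = 8.

NB18xk28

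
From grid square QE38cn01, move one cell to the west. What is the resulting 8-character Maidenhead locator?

QE38bn91

Longitude extended square 0; −1 → -1, wraps to 9, carry into subsquare.
Longitude subsquare c = 2; −1 → 1 = b.
The latitude characters are unchanged.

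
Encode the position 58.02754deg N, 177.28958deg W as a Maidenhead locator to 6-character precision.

AO18ia

Offset from 180°W / 90°S: lon 2.7104°, lat 148.0275°.
Field (20°×10°, letters A–R): 2.7104/20 → 0 → A, 148.0275/10 → 14 → O; chars AO.
Square (2°×1°, digits 0–9): 2.7104/2 → 1, 8.0275/1 → 8; chars 18.
Subsquare (5′×2.5′, letters a–x): 0.7104/0.0833333 → 8 → i, 0.0275/0.0416667 → 0 → a; chars ia.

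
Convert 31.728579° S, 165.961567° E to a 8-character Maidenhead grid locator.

Offset from 180°W / 90°S: lon 345.96157°, lat 58.27142°.
Field: lon ⌊345.96157/20⌋ = 17 → R; lat ⌊58.27142/10⌋ = 5 → F.
Square: lon ⌊5.96157/2⌋ = 2; lat ⌊8.27142/1⌋ = 8.
Subsquare: lon ⌊1.96157/0.0833333⌋ = 23 → x; lat ⌊0.27142/0.0416667⌋ = 6 → g.
Extended square: lon ⌊0.04490/0.00833333⌋ = 5; lat ⌊0.02142/0.00416667⌋ = 5.

RF28xg55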